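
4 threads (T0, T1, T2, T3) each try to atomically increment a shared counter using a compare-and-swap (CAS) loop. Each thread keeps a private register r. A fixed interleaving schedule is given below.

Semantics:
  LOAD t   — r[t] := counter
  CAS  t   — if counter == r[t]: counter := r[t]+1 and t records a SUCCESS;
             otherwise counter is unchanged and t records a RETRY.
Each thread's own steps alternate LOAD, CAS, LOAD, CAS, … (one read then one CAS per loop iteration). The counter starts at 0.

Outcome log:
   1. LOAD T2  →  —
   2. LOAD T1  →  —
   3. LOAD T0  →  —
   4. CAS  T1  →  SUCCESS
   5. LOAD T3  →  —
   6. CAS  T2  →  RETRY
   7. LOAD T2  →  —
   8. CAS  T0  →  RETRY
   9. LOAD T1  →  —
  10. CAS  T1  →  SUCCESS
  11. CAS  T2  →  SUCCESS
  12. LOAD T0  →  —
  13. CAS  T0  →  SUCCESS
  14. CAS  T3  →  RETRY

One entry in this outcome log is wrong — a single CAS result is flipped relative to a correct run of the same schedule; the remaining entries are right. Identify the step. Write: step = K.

step = 11

Re-executing:
[1] T2.load  rd  (counter 0, T2.r 0)
[2] T1.load  rd  (counter 0, T1.r 0)
[3] T0.load  rd  (counter 0, T0.r 0)
[4] T1.cas  hit  (counter 1, T1.r 0)
[5] T3.load  rd  (counter 1, T3.r 1)
[6] T2.cas  miss  (counter 1, T2.r 0)
[7] T2.load  rd  (counter 1, T2.r 1)
[8] T0.cas  miss  (counter 1, T0.r 0)
[9] T1.load  rd  (counter 1, T1.r 1)
[10] T1.cas  hit  (counter 2, T1.r 1)
[11] T2.cas  miss  (counter 2, T2.r 1)
[12] T0.load  rd  (counter 2, T0.r 2)
[13] T0.cas  hit  (counter 3, T0.r 2)
[14] T3.cas  miss  (counter 3, T3.r 1)
Mismatch at 11.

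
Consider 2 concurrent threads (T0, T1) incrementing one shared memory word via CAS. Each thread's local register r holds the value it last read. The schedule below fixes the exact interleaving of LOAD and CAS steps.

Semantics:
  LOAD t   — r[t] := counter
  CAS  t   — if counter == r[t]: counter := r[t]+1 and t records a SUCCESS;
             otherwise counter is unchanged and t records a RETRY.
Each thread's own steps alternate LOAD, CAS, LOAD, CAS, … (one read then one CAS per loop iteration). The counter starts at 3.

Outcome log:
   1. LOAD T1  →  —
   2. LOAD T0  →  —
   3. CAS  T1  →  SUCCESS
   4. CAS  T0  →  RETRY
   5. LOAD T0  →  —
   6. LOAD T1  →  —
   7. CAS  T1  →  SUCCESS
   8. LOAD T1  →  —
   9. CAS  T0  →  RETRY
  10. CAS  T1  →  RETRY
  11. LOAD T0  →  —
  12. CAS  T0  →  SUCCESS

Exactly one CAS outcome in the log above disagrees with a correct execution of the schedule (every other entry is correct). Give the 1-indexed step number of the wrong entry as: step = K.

Re-executing:
   1) LOAD T1:  M=3  r_T1=3
   2) LOAD T0:  M=3  r_T0=3
   3) CAS  T1:  M=4  r_T1=3 ✓
   4) CAS  T0:  M=4  r_T0=3 ✗
   5) LOAD T0:  M=4  r_T0=4
   6) LOAD T1:  M=4  r_T1=4
   7) CAS  T1:  M=5  r_T1=4 ✓
   8) LOAD T1:  M=5  r_T1=5
   9) CAS  T0:  M=5  r_T0=4 ✗
  10) CAS  T1:  M=6  r_T1=5 ✓
  11) LOAD T0:  M=6  r_T0=6
  12) CAS  T0:  M=7  r_T0=6 ✓
Log disagrees first at step 10.

step = 10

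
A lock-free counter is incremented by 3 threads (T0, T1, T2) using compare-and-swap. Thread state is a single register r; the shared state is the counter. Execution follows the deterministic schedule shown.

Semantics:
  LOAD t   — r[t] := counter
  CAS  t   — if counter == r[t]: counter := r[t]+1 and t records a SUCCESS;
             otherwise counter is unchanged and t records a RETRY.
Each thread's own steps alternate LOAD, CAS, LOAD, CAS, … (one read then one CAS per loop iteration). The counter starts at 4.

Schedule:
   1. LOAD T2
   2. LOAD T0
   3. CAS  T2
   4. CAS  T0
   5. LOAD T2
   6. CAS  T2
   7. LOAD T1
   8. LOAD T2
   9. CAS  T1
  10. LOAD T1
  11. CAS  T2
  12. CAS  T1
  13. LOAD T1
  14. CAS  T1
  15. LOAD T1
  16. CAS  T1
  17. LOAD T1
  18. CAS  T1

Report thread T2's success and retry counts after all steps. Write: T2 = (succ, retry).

T2 = (2, 1)

1. LOAD T2 → mem=4 r[T2]=4 [LOAD]
2. LOAD T0 → mem=4 r[T0]=4 [LOAD]
3. CAS T2 → mem=5 r[T2]=4 [OK]
4. CAS T0 → mem=5 r[T0]=4 [RETRY]
5. LOAD T2 → mem=5 r[T2]=5 [LOAD]
6. CAS T2 → mem=6 r[T2]=5 [OK]
7. LOAD T1 → mem=6 r[T1]=6 [LOAD]
8. LOAD T2 → mem=6 r[T2]=6 [LOAD]
9. CAS T1 → mem=7 r[T1]=6 [OK]
10. LOAD T1 → mem=7 r[T1]=7 [LOAD]
11. CAS T2 → mem=7 r[T2]=6 [RETRY]
12. CAS T1 → mem=8 r[T1]=7 [OK]
13. LOAD T1 → mem=8 r[T1]=8 [LOAD]
14. CAS T1 → mem=9 r[T1]=8 [OK]
15. LOAD T1 → mem=9 r[T1]=9 [LOAD]
16. CAS T1 → mem=10 r[T1]=9 [OK]
17. LOAD T1 → mem=10 r[T1]=10 [LOAD]
18. CAS T1 → mem=11 r[T1]=10 [OK]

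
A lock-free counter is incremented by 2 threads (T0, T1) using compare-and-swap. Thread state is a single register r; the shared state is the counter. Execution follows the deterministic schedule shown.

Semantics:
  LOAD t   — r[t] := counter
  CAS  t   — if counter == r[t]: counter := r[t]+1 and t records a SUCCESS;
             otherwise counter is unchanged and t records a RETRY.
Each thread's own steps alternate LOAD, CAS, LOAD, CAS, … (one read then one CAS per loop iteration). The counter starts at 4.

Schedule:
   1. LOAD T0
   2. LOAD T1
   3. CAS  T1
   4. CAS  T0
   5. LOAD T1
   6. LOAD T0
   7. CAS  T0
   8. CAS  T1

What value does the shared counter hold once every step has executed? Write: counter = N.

counter = 6

T0 LOAD — after: cnt=4, r=4 — load
T1 LOAD — after: cnt=4, r=4 — load
T1 CAS — after: cnt=5, r=4 — ok
T0 CAS — after: cnt=5, r=4 — retry
T1 LOAD — after: cnt=5, r=5 — load
T0 LOAD — after: cnt=5, r=5 — load
T0 CAS — after: cnt=6, r=5 — ok
T1 CAS — after: cnt=6, r=5 — retry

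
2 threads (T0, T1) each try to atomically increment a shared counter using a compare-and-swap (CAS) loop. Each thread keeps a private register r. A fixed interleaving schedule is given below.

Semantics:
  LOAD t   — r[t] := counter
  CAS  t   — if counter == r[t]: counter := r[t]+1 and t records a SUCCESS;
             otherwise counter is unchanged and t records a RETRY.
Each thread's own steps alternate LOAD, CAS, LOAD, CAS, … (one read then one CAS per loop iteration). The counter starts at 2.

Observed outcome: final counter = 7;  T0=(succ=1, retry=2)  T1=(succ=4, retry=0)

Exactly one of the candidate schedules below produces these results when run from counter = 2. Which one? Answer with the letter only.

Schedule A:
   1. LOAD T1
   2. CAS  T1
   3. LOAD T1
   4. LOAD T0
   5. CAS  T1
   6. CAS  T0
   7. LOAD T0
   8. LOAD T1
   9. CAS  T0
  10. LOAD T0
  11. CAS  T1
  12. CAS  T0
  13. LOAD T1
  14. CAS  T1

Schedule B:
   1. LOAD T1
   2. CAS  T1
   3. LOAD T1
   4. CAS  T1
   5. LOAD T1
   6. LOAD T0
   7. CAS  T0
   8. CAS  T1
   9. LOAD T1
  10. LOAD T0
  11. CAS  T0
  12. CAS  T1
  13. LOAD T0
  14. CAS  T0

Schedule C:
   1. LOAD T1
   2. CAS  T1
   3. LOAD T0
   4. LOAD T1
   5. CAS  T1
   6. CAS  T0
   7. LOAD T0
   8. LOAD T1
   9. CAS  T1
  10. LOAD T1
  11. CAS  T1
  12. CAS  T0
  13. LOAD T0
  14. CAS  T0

Simulating candidate C:
1. LOAD T1 → mem=2 r[T1]=2 [LOAD]
2. CAS T1 → mem=3 r[T1]=2 [OK]
3. LOAD T0 → mem=3 r[T0]=3 [LOAD]
4. LOAD T1 → mem=3 r[T1]=3 [LOAD]
5. CAS T1 → mem=4 r[T1]=3 [OK]
6. CAS T0 → mem=4 r[T0]=3 [RETRY]
7. LOAD T0 → mem=4 r[T0]=4 [LOAD]
8. LOAD T1 → mem=4 r[T1]=4 [LOAD]
9. CAS T1 → mem=5 r[T1]=4 [OK]
10. LOAD T1 → mem=5 r[T1]=5 [LOAD]
11. CAS T1 → mem=6 r[T1]=5 [OK]
12. CAS T0 → mem=6 r[T0]=4 [RETRY]
13. LOAD T0 → mem=6 r[T0]=6 [LOAD]
14. CAS T0 → mem=7 r[T0]=6 [OK]

C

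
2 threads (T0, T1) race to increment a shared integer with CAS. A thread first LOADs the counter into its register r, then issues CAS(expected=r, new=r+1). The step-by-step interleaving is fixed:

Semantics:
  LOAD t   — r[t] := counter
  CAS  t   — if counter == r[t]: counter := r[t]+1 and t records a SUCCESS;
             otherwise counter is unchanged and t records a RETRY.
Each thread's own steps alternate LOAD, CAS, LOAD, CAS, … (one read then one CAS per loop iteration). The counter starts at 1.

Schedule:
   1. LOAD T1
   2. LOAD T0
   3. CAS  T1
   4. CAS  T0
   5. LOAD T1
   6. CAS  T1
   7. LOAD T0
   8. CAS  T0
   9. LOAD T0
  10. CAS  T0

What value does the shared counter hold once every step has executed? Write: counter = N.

counter = 5

T1 LOAD — after: cnt=1, r=1 — load
T0 LOAD — after: cnt=1, r=1 — load
T1 CAS — after: cnt=2, r=1 — ok
T0 CAS — after: cnt=2, r=1 — retry
T1 LOAD — after: cnt=2, r=2 — load
T1 CAS — after: cnt=3, r=2 — ok
T0 LOAD — after: cnt=3, r=3 — load
T0 CAS — after: cnt=4, r=3 — ok
T0 LOAD — after: cnt=4, r=4 — load
T0 CAS — after: cnt=5, r=4 — ok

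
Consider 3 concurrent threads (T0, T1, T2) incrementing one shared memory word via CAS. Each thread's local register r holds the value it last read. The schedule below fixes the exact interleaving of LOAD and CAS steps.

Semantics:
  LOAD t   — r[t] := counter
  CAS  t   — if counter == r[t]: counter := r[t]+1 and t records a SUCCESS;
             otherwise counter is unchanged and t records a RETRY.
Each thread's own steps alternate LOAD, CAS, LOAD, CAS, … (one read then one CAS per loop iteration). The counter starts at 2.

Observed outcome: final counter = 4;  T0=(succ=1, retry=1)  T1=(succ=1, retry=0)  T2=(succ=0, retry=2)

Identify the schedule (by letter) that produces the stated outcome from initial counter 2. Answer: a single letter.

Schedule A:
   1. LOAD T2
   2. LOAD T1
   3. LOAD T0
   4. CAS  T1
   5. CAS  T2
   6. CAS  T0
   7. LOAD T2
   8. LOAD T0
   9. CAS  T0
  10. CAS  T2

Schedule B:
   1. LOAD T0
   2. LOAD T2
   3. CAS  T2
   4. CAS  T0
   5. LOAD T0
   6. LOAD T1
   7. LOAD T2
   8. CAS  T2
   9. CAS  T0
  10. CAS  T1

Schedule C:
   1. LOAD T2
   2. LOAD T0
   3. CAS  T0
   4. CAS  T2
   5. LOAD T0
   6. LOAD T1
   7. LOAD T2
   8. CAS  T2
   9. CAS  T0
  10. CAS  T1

Tracing schedule A:
[1] T2.load  rd  (counter 2, T2.r 2)
[2] T1.load  rd  (counter 2, T1.r 2)
[3] T0.load  rd  (counter 2, T0.r 2)
[4] T1.cas  hit  (counter 3, T1.r 2)
[5] T2.cas  miss  (counter 3, T2.r 2)
[6] T0.cas  miss  (counter 3, T0.r 2)
[7] T2.load  rd  (counter 3, T2.r 3)
[8] T0.load  rd  (counter 3, T0.r 3)
[9] T0.cas  hit  (counter 4, T0.r 3)
[10] T2.cas  miss  (counter 4, T2.r 3)

A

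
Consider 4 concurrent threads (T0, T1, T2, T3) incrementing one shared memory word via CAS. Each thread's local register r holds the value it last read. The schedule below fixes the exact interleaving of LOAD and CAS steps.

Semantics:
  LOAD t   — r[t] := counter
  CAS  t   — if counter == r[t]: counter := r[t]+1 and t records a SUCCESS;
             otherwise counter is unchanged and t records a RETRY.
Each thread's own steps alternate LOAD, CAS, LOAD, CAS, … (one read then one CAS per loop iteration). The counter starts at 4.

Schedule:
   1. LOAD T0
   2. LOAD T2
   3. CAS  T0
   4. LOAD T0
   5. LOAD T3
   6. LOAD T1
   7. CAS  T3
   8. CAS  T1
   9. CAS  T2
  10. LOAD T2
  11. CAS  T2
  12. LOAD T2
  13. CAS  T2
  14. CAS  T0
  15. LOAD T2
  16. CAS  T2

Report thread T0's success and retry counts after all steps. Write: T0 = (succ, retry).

step 1: T0 LOAD ⇒ load; ctr=4 reg=4
step 2: T2 LOAD ⇒ load; ctr=4 reg=4
step 3: T0 CAS ⇒ ok; ctr=5 reg=4
step 4: T0 LOAD ⇒ load; ctr=5 reg=5
step 5: T3 LOAD ⇒ load; ctr=5 reg=5
step 6: T1 LOAD ⇒ load; ctr=5 reg=5
step 7: T3 CAS ⇒ ok; ctr=6 reg=5
step 8: T1 CAS ⇒ retry; ctr=6 reg=5
step 9: T2 CAS ⇒ retry; ctr=6 reg=4
step 10: T2 LOAD ⇒ load; ctr=6 reg=6
step 11: T2 CAS ⇒ ok; ctr=7 reg=6
step 12: T2 LOAD ⇒ load; ctr=7 reg=7
step 13: T2 CAS ⇒ ok; ctr=8 reg=7
step 14: T0 CAS ⇒ retry; ctr=8 reg=5
step 15: T2 LOAD ⇒ load; ctr=8 reg=8
step 16: T2 CAS ⇒ ok; ctr=9 reg=8

T0 = (1, 1)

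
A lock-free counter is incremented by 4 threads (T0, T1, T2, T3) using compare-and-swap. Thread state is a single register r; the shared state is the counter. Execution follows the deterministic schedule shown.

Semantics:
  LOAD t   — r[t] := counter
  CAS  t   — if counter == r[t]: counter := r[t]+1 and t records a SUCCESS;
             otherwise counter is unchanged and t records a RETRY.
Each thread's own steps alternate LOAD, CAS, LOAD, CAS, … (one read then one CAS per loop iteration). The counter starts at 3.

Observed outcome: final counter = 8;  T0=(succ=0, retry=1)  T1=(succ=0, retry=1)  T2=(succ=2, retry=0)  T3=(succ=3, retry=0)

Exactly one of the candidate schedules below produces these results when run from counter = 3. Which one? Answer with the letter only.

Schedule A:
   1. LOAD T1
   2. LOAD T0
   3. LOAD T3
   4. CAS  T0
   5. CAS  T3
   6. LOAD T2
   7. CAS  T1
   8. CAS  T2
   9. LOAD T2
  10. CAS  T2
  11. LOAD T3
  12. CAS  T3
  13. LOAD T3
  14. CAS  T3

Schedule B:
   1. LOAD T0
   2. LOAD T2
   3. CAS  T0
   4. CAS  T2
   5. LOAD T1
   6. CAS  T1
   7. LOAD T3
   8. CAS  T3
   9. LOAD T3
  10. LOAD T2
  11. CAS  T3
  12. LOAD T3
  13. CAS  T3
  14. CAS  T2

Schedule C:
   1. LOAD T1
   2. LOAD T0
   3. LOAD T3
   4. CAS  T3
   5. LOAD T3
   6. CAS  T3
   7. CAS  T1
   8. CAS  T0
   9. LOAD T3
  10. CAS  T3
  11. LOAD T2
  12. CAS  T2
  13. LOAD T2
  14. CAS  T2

C

Simulating candidate C:
1. LOAD T1 → mem=3 r[T1]=3 [LOAD]
2. LOAD T0 → mem=3 r[T0]=3 [LOAD]
3. LOAD T3 → mem=3 r[T3]=3 [LOAD]
4. CAS T3 → mem=4 r[T3]=3 [OK]
5. LOAD T3 → mem=4 r[T3]=4 [LOAD]
6. CAS T3 → mem=5 r[T3]=4 [OK]
7. CAS T1 → mem=5 r[T1]=3 [RETRY]
8. CAS T0 → mem=5 r[T0]=3 [RETRY]
9. LOAD T3 → mem=5 r[T3]=5 [LOAD]
10. CAS T3 → mem=6 r[T3]=5 [OK]
11. LOAD T2 → mem=6 r[T2]=6 [LOAD]
12. CAS T2 → mem=7 r[T2]=6 [OK]
13. LOAD T2 → mem=7 r[T2]=7 [LOAD]
14. CAS T2 → mem=8 r[T2]=7 [OK]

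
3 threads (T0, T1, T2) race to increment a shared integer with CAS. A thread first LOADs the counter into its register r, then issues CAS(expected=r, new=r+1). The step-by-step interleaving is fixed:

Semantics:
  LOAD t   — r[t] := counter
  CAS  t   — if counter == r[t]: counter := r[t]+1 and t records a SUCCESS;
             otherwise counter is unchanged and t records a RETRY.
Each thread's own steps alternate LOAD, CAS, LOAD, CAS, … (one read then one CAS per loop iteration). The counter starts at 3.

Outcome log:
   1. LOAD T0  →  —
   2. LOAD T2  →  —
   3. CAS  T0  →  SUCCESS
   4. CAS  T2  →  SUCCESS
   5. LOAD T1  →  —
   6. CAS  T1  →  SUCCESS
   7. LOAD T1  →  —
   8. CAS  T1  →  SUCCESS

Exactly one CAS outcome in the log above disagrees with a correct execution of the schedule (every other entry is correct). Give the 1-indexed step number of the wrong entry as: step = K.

step = 4

Reference trace:
step 1: T0 LOAD ⇒ load; ctr=3 reg=3
step 2: T2 LOAD ⇒ load; ctr=3 reg=3
step 3: T0 CAS ⇒ ok; ctr=4 reg=3
step 4: T2 CAS ⇒ retry; ctr=4 reg=3
step 5: T1 LOAD ⇒ load; ctr=4 reg=4
step 6: T1 CAS ⇒ ok; ctr=5 reg=4
step 7: T1 LOAD ⇒ load; ctr=5 reg=5
step 8: T1 CAS ⇒ ok; ctr=6 reg=5
Flip is step 4.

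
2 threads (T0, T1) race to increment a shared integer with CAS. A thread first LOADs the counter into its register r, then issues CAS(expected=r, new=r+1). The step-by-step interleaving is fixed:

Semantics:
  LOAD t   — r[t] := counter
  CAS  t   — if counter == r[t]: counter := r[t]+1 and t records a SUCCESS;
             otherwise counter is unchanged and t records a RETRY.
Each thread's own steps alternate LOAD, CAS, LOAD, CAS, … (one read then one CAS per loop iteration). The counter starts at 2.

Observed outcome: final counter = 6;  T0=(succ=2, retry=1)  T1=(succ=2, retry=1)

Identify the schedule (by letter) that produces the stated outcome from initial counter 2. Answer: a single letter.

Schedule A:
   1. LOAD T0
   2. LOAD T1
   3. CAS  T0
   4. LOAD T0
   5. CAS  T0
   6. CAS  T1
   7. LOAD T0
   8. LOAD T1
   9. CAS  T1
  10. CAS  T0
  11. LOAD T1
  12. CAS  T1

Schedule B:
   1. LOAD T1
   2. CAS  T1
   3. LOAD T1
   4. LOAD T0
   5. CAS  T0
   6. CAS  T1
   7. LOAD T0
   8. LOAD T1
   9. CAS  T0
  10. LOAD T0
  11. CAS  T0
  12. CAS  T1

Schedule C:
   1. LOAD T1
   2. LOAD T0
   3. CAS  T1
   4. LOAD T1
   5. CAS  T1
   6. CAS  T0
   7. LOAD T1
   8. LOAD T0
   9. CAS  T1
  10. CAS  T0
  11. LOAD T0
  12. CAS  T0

A

Simulating candidate A:
[1] T0.load  rd  (counter 2, T0.r 2)
[2] T1.load  rd  (counter 2, T1.r 2)
[3] T0.cas  hit  (counter 3, T0.r 2)
[4] T0.load  rd  (counter 3, T0.r 3)
[5] T0.cas  hit  (counter 4, T0.r 3)
[6] T1.cas  miss  (counter 4, T1.r 2)
[7] T0.load  rd  (counter 4, T0.r 4)
[8] T1.load  rd  (counter 4, T1.r 4)
[9] T1.cas  hit  (counter 5, T1.r 4)
[10] T0.cas  miss  (counter 5, T0.r 4)
[11] T1.load  rd  (counter 5, T1.r 5)
[12] T1.cas  hit  (counter 6, T1.r 5)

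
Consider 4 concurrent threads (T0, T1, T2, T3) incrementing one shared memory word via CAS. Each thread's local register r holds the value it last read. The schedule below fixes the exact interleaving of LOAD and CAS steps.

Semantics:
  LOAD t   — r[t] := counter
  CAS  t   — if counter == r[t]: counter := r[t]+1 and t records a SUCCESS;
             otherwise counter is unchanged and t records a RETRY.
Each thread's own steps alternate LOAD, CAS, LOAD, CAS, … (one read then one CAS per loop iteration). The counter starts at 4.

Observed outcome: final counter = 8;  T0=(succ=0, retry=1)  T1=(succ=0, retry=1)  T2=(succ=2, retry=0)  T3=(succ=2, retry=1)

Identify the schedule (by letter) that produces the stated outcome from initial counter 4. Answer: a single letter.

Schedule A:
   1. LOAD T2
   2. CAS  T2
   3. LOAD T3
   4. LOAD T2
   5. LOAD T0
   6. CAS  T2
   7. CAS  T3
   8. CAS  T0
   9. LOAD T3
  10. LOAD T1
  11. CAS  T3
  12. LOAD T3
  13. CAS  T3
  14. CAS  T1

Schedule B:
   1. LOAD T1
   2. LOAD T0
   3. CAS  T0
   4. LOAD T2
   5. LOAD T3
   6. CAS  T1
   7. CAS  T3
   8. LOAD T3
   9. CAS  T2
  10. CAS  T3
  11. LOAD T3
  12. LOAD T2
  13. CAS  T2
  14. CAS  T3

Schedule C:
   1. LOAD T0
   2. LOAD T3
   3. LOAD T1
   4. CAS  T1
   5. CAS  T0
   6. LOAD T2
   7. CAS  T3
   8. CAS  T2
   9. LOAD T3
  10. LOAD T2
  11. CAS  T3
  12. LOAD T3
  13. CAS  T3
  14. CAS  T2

A

Simulating candidate A:
   1) LOAD T2:  M=4  r_T2=4
   2) CAS  T2:  M=5  r_T2=4 ✓
   3) LOAD T3:  M=5  r_T3=5
   4) LOAD T2:  M=5  r_T2=5
   5) LOAD T0:  M=5  r_T0=5
   6) CAS  T2:  M=6  r_T2=5 ✓
   7) CAS  T3:  M=6  r_T3=5 ✗
   8) CAS  T0:  M=6  r_T0=5 ✗
   9) LOAD T3:  M=6  r_T3=6
  10) LOAD T1:  M=6  r_T1=6
  11) CAS  T3:  M=7  r_T3=6 ✓
  12) LOAD T3:  M=7  r_T3=7
  13) CAS  T3:  M=8  r_T3=7 ✓
  14) CAS  T1:  M=8  r_T1=6 ✗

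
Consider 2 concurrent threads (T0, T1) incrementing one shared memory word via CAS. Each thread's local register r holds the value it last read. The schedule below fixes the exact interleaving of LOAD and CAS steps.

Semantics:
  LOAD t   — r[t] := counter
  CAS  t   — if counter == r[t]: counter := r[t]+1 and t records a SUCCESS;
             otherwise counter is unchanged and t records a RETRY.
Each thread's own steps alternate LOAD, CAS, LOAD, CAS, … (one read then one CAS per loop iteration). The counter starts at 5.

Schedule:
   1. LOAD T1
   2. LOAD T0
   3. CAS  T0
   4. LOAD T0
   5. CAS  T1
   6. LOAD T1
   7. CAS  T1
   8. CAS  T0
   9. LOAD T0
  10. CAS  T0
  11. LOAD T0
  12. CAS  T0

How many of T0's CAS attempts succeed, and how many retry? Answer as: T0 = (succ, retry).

T0 = (3, 1)

   1) LOAD T1:  M=5  r_T1=5
   2) LOAD T0:  M=5  r_T0=5
   3) CAS  T0:  M=6  r_T0=5 ✓
   4) LOAD T0:  M=6  r_T0=6
   5) CAS  T1:  M=6  r_T1=5 ✗
   6) LOAD T1:  M=6  r_T1=6
   7) CAS  T1:  M=7  r_T1=6 ✓
   8) CAS  T0:  M=7  r_T0=6 ✗
   9) LOAD T0:  M=7  r_T0=7
  10) CAS  T0:  M=8  r_T0=7 ✓
  11) LOAD T0:  M=8  r_T0=8
  12) CAS  T0:  M=9  r_T0=8 ✓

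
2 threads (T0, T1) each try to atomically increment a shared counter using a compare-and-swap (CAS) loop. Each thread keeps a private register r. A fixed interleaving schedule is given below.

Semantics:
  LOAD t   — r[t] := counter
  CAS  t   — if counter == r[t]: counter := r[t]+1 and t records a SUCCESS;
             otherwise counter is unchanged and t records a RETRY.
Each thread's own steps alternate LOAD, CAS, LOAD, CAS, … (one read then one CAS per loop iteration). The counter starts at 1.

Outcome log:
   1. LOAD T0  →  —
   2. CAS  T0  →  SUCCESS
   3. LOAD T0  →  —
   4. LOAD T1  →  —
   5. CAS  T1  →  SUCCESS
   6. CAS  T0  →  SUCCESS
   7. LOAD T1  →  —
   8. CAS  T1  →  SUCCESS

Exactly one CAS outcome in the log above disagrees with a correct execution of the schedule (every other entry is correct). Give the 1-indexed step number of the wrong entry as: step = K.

Re-executing:
[1] T0.load  rd  (counter 1, T0.r 1)
[2] T0.cas  hit  (counter 2, T0.r 1)
[3] T0.load  rd  (counter 2, T0.r 2)
[4] T1.load  rd  (counter 2, T1.r 2)
[5] T1.cas  hit  (counter 3, T1.r 2)
[6] T0.cas  miss  (counter 3, T0.r 2)
[7] T1.load  rd  (counter 3, T1.r 3)
[8] T1.cas  hit  (counter 4, T1.r 3)
Log disagrees first at step 6.

step = 6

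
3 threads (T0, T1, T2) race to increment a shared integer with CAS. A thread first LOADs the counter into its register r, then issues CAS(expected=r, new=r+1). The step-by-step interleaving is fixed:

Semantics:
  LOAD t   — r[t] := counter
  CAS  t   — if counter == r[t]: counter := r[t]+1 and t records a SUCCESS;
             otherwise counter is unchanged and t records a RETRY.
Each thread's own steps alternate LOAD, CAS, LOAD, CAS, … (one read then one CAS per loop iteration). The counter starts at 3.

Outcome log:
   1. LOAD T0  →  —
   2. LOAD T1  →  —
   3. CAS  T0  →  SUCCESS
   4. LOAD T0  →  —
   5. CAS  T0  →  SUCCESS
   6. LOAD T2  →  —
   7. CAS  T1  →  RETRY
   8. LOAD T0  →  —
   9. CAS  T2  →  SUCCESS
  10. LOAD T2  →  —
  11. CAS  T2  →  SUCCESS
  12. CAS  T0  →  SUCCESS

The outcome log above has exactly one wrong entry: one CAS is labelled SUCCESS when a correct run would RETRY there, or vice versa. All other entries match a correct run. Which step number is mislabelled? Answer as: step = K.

Correct run:
1. LOAD T0 → mem=3 r[T0]=3 [LOAD]
2. LOAD T1 → mem=3 r[T1]=3 [LOAD]
3. CAS T0 → mem=4 r[T0]=3 [OK]
4. LOAD T0 → mem=4 r[T0]=4 [LOAD]
5. CAS T0 → mem=5 r[T0]=4 [OK]
6. LOAD T2 → mem=5 r[T2]=5 [LOAD]
7. CAS T1 → mem=5 r[T1]=3 [RETRY]
8. LOAD T0 → mem=5 r[T0]=5 [LOAD]
9. CAS T2 → mem=6 r[T2]=5 [OK]
10. LOAD T2 → mem=6 r[T2]=6 [LOAD]
11. CAS T2 → mem=7 r[T2]=6 [OK]
12. CAS T0 → mem=7 r[T0]=5 [RETRY]
Log disagrees first at step 12.

step = 12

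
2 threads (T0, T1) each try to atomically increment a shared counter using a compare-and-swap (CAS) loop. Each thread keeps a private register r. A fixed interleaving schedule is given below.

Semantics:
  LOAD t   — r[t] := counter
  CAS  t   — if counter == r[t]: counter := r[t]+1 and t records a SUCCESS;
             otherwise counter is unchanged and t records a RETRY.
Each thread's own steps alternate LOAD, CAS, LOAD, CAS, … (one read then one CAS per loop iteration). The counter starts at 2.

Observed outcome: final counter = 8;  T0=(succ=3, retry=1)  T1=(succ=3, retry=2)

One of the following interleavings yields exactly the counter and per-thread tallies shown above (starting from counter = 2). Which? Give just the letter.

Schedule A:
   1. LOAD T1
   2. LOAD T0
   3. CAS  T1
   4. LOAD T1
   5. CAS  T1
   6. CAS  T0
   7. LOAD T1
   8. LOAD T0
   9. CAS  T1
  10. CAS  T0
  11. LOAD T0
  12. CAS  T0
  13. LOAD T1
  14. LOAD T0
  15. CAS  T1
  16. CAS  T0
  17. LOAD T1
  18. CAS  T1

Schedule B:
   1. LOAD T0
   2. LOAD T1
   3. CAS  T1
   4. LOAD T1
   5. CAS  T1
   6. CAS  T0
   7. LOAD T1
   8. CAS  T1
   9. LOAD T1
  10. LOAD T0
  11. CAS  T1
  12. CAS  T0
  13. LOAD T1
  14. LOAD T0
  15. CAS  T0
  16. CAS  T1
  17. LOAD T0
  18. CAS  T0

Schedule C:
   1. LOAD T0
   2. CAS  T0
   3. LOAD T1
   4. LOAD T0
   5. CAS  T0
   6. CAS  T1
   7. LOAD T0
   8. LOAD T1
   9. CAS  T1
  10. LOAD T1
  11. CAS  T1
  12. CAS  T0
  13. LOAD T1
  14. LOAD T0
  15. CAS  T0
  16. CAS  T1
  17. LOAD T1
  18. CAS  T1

Simulating candidate C:
#1 T0 reads 2
#2 T0 CAS(2→3) writes; counter now 3
#3 T1 reads 3
#4 T0 reads 3
#5 T0 CAS(3→4) writes; counter now 4
#6 T1 CAS(3→4) fails; counter now 4
#7 T0 reads 4
#8 T1 reads 4
#9 T1 CAS(4→5) writes; counter now 5
#10 T1 reads 5
#11 T1 CAS(5→6) writes; counter now 6
#12 T0 CAS(4→5) fails; counter now 6
#13 T1 reads 6
#14 T0 reads 6
#15 T0 CAS(6→7) writes; counter now 7
#16 T1 CAS(6→7) fails; counter now 7
#17 T1 reads 7
#18 T1 CAS(7→8) writes; counter now 8

C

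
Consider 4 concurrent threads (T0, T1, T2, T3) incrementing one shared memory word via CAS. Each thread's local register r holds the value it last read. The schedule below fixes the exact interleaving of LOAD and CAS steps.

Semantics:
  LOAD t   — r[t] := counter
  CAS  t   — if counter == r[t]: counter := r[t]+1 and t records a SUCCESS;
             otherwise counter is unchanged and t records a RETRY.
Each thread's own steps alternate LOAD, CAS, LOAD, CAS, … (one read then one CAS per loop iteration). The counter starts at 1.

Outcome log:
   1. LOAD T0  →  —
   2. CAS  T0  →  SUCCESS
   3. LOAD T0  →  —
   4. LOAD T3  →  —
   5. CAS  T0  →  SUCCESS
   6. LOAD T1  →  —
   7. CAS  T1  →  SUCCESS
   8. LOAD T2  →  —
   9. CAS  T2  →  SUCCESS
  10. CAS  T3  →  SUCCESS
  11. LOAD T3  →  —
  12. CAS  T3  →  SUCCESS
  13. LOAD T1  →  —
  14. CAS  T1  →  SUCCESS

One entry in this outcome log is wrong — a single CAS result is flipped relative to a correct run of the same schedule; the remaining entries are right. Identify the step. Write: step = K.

Reference trace:
1. LOAD T0 → mem=1 r[T0]=1 [LOAD]
2. CAS T0 → mem=2 r[T0]=1 [OK]
3. LOAD T0 → mem=2 r[T0]=2 [LOAD]
4. LOAD T3 → mem=2 r[T3]=2 [LOAD]
5. CAS T0 → mem=3 r[T0]=2 [OK]
6. LOAD T1 → mem=3 r[T1]=3 [LOAD]
7. CAS T1 → mem=4 r[T1]=3 [OK]
8. LOAD T2 → mem=4 r[T2]=4 [LOAD]
9. CAS T2 → mem=5 r[T2]=4 [OK]
10. CAS T3 → mem=5 r[T3]=2 [RETRY]
11. LOAD T3 → mem=5 r[T3]=5 [LOAD]
12. CAS T3 → mem=6 r[T3]=5 [OK]
13. LOAD T1 → mem=6 r[T1]=6 [LOAD]
14. CAS T1 → mem=7 r[T1]=6 [OK]
Flip is step 10.

step = 10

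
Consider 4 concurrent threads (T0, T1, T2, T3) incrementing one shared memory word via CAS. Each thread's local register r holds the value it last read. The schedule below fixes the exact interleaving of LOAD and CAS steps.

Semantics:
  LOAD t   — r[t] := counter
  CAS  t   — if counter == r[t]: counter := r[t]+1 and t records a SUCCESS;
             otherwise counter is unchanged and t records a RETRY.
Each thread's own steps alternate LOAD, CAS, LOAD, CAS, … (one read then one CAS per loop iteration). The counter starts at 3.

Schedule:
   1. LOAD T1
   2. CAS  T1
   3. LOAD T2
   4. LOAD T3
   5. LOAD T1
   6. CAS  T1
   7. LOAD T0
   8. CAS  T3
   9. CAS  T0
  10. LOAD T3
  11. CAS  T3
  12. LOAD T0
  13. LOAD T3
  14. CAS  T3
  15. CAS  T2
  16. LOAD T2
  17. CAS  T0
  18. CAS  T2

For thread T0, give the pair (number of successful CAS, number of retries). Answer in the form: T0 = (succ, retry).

T0 = (1, 1)

step 1: T1 LOAD ⇒ load; ctr=3 reg=3
step 2: T1 CAS ⇒ ok; ctr=4 reg=3
step 3: T2 LOAD ⇒ load; ctr=4 reg=4
step 4: T3 LOAD ⇒ load; ctr=4 reg=4
step 5: T1 LOAD ⇒ load; ctr=4 reg=4
step 6: T1 CAS ⇒ ok; ctr=5 reg=4
step 7: T0 LOAD ⇒ load; ctr=5 reg=5
step 8: T3 CAS ⇒ retry; ctr=5 reg=4
step 9: T0 CAS ⇒ ok; ctr=6 reg=5
step 10: T3 LOAD ⇒ load; ctr=6 reg=6
step 11: T3 CAS ⇒ ok; ctr=7 reg=6
step 12: T0 LOAD ⇒ load; ctr=7 reg=7
step 13: T3 LOAD ⇒ load; ctr=7 reg=7
step 14: T3 CAS ⇒ ok; ctr=8 reg=7
step 15: T2 CAS ⇒ retry; ctr=8 reg=4
step 16: T2 LOAD ⇒ load; ctr=8 reg=8
step 17: T0 CAS ⇒ retry; ctr=8 reg=7
step 18: T2 CAS ⇒ ok; ctr=9 reg=8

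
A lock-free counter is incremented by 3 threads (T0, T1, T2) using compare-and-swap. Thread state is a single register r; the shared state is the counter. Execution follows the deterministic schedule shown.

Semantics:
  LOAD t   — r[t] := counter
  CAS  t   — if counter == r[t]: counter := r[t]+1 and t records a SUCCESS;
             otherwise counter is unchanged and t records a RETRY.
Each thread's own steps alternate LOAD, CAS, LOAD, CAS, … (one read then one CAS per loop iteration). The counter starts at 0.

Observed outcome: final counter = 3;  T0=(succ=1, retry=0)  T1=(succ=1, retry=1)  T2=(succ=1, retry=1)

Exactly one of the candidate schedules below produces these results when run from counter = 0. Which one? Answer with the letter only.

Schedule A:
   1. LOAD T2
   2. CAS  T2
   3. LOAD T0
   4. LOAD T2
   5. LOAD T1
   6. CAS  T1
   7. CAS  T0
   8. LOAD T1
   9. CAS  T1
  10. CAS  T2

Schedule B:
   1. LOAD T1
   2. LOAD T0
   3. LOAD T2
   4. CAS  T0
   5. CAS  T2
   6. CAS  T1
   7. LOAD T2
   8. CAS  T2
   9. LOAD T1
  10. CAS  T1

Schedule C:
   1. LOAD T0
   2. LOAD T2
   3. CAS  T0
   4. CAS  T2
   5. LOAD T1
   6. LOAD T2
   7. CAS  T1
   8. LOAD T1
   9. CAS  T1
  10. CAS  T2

Tracing schedule B:
[1] T1.load  rd  (counter 0, T1.r 0)
[2] T0.load  rd  (counter 0, T0.r 0)
[3] T2.load  rd  (counter 0, T2.r 0)
[4] T0.cas  hit  (counter 1, T0.r 0)
[5] T2.cas  miss  (counter 1, T2.r 0)
[6] T1.cas  miss  (counter 1, T1.r 0)
[7] T2.load  rd  (counter 1, T2.r 1)
[8] T2.cas  hit  (counter 2, T2.r 1)
[9] T1.load  rd  (counter 2, T1.r 2)
[10] T1.cas  hit  (counter 3, T1.r 2)

B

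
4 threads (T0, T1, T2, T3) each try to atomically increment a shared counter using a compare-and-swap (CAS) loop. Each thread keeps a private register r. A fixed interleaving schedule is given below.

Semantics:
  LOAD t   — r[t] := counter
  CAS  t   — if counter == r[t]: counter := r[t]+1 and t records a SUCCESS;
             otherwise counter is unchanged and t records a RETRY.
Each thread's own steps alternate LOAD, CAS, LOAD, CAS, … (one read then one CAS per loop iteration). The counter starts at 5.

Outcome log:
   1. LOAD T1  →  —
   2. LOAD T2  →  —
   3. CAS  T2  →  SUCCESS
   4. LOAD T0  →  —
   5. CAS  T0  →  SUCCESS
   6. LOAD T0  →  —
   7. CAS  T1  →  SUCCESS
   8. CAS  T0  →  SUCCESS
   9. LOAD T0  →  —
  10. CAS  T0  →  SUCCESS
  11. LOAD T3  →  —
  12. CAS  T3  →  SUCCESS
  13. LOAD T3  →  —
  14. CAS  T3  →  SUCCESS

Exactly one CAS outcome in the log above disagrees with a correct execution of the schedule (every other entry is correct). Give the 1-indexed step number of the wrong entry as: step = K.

step = 7

Re-executing:
[1] T1.load  rd  (counter 5, T1.r 5)
[2] T2.load  rd  (counter 5, T2.r 5)
[3] T2.cas  hit  (counter 6, T2.r 5)
[4] T0.load  rd  (counter 6, T0.r 6)
[5] T0.cas  hit  (counter 7, T0.r 6)
[6] T0.load  rd  (counter 7, T0.r 7)
[7] T1.cas  miss  (counter 7, T1.r 5)
[8] T0.cas  hit  (counter 8, T0.r 7)
[9] T0.load  rd  (counter 8, T0.r 8)
[10] T0.cas  hit  (counter 9, T0.r 8)
[11] T3.load  rd  (counter 9, T3.r 9)
[12] T3.cas  hit  (counter 10, T3.r 9)
[13] T3.load  rd  (counter 10, T3.r 10)
[14] T3.cas  hit  (counter 11, T3.r 10)
Log disagrees first at step 7.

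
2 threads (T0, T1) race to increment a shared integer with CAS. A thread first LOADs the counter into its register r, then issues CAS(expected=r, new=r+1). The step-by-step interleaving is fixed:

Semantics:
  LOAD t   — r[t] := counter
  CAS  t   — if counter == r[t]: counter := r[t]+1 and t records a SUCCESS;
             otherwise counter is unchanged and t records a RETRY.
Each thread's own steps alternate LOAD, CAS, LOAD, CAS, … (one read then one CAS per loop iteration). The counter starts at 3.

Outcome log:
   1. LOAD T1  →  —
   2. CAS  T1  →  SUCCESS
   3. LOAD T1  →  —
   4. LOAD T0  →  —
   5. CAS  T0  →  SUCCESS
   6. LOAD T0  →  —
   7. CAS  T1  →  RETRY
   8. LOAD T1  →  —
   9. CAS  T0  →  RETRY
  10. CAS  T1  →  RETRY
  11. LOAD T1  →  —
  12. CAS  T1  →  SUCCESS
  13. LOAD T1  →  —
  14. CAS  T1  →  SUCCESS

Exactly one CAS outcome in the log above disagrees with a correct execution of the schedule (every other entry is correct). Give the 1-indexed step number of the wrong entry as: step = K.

Reference trace:
step 1: T1 LOAD ⇒ load; ctr=3 reg=3
step 2: T1 CAS ⇒ ok; ctr=4 reg=3
step 3: T1 LOAD ⇒ load; ctr=4 reg=4
step 4: T0 LOAD ⇒ load; ctr=4 reg=4
step 5: T0 CAS ⇒ ok; ctr=5 reg=4
step 6: T0 LOAD ⇒ load; ctr=5 reg=5
step 7: T1 CAS ⇒ retry; ctr=5 reg=4
step 8: T1 LOAD ⇒ load; ctr=5 reg=5
step 9: T0 CAS ⇒ ok; ctr=6 reg=5
step 10: T1 CAS ⇒ retry; ctr=6 reg=5
step 11: T1 LOAD ⇒ load; ctr=6 reg=6
step 12: T1 CAS ⇒ ok; ctr=7 reg=6
step 13: T1 LOAD ⇒ load; ctr=7 reg=7
step 14: T1 CAS ⇒ ok; ctr=8 reg=7
Log disagrees first at step 9.

step = 9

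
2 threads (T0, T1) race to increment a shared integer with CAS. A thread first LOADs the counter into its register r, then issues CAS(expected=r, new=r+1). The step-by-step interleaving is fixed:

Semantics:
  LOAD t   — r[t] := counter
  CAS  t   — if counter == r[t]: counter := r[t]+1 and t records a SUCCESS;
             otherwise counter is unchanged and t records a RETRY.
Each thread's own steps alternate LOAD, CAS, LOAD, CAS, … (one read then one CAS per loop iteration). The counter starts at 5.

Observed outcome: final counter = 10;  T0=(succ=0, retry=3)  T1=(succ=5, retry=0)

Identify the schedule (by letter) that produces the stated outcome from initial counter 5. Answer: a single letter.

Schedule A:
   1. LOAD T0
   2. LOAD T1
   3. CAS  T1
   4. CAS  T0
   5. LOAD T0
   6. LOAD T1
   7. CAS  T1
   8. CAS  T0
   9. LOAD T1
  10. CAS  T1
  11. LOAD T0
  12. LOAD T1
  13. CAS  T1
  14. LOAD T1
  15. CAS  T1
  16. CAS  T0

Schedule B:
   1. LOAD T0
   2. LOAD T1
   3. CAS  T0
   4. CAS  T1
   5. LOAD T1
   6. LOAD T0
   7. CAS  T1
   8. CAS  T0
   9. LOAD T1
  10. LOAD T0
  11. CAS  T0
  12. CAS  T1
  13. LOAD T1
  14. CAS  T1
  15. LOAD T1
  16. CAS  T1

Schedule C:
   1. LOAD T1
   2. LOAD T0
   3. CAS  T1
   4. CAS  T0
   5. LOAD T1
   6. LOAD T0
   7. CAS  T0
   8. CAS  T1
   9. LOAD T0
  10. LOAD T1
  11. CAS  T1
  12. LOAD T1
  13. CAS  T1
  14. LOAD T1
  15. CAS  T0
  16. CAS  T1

A

Tracing schedule A:
   1) LOAD T0:  M=5  r_T0=5
   2) LOAD T1:  M=5  r_T1=5
   3) CAS  T1:  M=6  r_T1=5 ✓
   4) CAS  T0:  M=6  r_T0=5 ✗
   5) LOAD T0:  M=6  r_T0=6
   6) LOAD T1:  M=6  r_T1=6
   7) CAS  T1:  M=7  r_T1=6 ✓
   8) CAS  T0:  M=7  r_T0=6 ✗
   9) LOAD T1:  M=7  r_T1=7
  10) CAS  T1:  M=8  r_T1=7 ✓
  11) LOAD T0:  M=8  r_T0=8
  12) LOAD T1:  M=8  r_T1=8
  13) CAS  T1:  M=9  r_T1=8 ✓
  14) LOAD T1:  M=9  r_T1=9
  15) CAS  T1:  M=10  r_T1=9 ✓
  16) CAS  T0:  M=10  r_T0=8 ✗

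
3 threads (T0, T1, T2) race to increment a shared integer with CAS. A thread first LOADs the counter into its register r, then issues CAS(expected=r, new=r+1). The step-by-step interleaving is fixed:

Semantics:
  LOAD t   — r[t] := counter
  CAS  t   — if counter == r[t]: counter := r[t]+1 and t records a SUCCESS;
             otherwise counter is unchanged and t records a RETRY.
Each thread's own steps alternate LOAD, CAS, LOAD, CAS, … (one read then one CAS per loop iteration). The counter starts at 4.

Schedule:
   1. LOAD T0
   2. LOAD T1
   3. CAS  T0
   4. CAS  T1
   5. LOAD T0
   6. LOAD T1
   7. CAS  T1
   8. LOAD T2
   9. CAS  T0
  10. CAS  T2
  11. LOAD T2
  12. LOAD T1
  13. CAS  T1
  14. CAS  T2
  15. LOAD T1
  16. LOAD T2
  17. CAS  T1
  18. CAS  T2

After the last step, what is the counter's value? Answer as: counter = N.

[1] T0.load  rd  (counter 4, T0.r 4)
[2] T1.load  rd  (counter 4, T1.r 4)
[3] T0.cas  hit  (counter 5, T0.r 4)
[4] T1.cas  miss  (counter 5, T1.r 4)
[5] T0.load  rd  (counter 5, T0.r 5)
[6] T1.load  rd  (counter 5, T1.r 5)
[7] T1.cas  hit  (counter 6, T1.r 5)
[8] T2.load  rd  (counter 6, T2.r 6)
[9] T0.cas  miss  (counter 6, T0.r 5)
[10] T2.cas  hit  (counter 7, T2.r 6)
[11] T2.load  rd  (counter 7, T2.r 7)
[12] T1.load  rd  (counter 7, T1.r 7)
[13] T1.cas  hit  (counter 8, T1.r 7)
[14] T2.cas  miss  (counter 8, T2.r 7)
[15] T1.load  rd  (counter 8, T1.r 8)
[16] T2.load  rd  (counter 8, T2.r 8)
[17] T1.cas  hit  (counter 9, T1.r 8)
[18] T2.cas  miss  (counter 9, T2.r 8)

counter = 9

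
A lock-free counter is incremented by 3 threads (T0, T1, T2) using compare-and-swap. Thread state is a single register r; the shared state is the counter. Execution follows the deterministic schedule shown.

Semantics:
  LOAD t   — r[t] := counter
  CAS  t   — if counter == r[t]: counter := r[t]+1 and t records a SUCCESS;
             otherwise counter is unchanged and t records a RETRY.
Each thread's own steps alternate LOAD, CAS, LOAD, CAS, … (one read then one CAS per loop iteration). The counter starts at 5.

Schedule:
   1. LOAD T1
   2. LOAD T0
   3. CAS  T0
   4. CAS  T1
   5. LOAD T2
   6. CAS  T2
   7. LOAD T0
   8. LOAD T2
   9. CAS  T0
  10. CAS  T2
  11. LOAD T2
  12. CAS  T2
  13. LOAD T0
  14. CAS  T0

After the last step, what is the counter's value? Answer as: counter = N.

#1 T1 reads 5
#2 T0 reads 5
#3 T0 CAS(5→6) writes; counter now 6
#4 T1 CAS(5→6) fails; counter now 6
#5 T2 reads 6
#6 T2 CAS(6→7) writes; counter now 7
#7 T0 reads 7
#8 T2 reads 7
#9 T0 CAS(7→8) writes; counter now 8
#10 T2 CAS(7→8) fails; counter now 8
#11 T2 reads 8
#12 T2 CAS(8→9) writes; counter now 9
#13 T0 reads 9
#14 T0 CAS(9→10) writes; counter now 10

counter = 10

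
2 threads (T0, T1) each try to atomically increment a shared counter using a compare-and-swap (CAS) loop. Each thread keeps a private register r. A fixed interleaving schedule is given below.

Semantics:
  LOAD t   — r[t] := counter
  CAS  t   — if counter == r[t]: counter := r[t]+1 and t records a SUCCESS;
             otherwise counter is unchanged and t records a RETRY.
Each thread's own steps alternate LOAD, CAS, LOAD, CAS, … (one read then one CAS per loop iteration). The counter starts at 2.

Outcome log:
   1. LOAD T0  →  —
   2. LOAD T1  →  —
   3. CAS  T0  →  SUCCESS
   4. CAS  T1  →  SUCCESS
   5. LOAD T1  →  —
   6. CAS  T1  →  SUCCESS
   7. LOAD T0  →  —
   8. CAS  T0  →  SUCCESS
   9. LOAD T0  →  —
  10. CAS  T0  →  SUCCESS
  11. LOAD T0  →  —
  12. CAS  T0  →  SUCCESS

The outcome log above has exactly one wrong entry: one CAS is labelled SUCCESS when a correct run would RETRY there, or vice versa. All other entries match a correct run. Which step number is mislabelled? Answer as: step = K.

step = 4

Reference trace:
1. LOAD T0 → mem=2 r[T0]=2 [LOAD]
2. LOAD T1 → mem=2 r[T1]=2 [LOAD]
3. CAS T0 → mem=3 r[T0]=2 [OK]
4. CAS T1 → mem=3 r[T1]=2 [RETRY]
5. LOAD T1 → mem=3 r[T1]=3 [LOAD]
6. CAS T1 → mem=4 r[T1]=3 [OK]
7. LOAD T0 → mem=4 r[T0]=4 [LOAD]
8. CAS T0 → mem=5 r[T0]=4 [OK]
9. LOAD T0 → mem=5 r[T0]=5 [LOAD]
10. CAS T0 → mem=6 r[T0]=5 [OK]
11. LOAD T0 → mem=6 r[T0]=6 [LOAD]
12. CAS T0 → mem=7 r[T0]=6 [OK]
Flip is step 4.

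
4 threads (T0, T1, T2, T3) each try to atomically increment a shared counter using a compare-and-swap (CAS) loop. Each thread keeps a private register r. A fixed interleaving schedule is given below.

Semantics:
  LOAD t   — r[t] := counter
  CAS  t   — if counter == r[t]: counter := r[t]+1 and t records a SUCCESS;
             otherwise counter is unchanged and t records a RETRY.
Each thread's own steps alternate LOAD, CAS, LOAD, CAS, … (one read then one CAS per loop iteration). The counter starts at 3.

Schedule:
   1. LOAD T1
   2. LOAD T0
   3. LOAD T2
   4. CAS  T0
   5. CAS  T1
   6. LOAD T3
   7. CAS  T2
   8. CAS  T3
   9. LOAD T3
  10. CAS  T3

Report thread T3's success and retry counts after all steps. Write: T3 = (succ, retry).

[1] T1.load  rd  (counter 3, T1.r 3)
[2] T0.load  rd  (counter 3, T0.r 3)
[3] T2.load  rd  (counter 3, T2.r 3)
[4] T0.cas  hit  (counter 4, T0.r 3)
[5] T1.cas  miss  (counter 4, T1.r 3)
[6] T3.load  rd  (counter 4, T3.r 4)
[7] T2.cas  miss  (counter 4, T2.r 3)
[8] T3.cas  hit  (counter 5, T3.r 4)
[9] T3.load  rd  (counter 5, T3.r 5)
[10] T3.cas  hit  (counter 6, T3.r 5)

T3 = (2, 0)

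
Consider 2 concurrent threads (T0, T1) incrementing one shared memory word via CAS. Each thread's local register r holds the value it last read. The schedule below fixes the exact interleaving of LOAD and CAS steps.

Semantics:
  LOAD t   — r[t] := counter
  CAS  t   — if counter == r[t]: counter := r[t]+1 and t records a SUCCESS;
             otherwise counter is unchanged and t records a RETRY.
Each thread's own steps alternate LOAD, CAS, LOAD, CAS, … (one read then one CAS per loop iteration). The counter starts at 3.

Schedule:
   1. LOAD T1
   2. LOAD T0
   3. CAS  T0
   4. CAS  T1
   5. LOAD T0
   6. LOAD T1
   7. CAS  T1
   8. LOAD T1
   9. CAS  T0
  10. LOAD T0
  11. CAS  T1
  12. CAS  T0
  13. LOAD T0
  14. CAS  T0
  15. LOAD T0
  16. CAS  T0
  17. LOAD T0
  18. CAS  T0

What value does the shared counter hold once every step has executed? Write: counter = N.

counter = 9

[1] T1.load  rd  (counter 3, T1.r 3)
[2] T0.load  rd  (counter 3, T0.r 3)
[3] T0.cas  hit  (counter 4, T0.r 3)
[4] T1.cas  miss  (counter 4, T1.r 3)
[5] T0.load  rd  (counter 4, T0.r 4)
[6] T1.load  rd  (counter 4, T1.r 4)
[7] T1.cas  hit  (counter 5, T1.r 4)
[8] T1.load  rd  (counter 5, T1.r 5)
[9] T0.cas  miss  (counter 5, T0.r 4)
[10] T0.load  rd  (counter 5, T0.r 5)
[11] T1.cas  hit  (counter 6, T1.r 5)
[12] T0.cas  miss  (counter 6, T0.r 5)
[13] T0.load  rd  (counter 6, T0.r 6)
[14] T0.cas  hit  (counter 7, T0.r 6)
[15] T0.load  rd  (counter 7, T0.r 7)
[16] T0.cas  hit  (counter 8, T0.r 7)
[17] T0.load  rd  (counter 8, T0.r 8)
[18] T0.cas  hit  (counter 9, T0.r 8)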